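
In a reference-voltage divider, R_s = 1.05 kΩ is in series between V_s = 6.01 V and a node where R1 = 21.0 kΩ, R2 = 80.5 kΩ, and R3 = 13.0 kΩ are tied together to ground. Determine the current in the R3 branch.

I ≈ 0.404 mA

Combine the parallel branches: R_p = (1/21.0 + 1/80.5 + 1/13.0)⁻¹ = 7.301 kΩ.
V_A by voltage divider: V_A = 6.01 × 7.301/(1.05 + 7.301) = 5.254 V.
Branch current I = V_A/R3 = 5.254/13.0 = 0.4042 mA.
(Check via current divider: I_total = 0.7197 mA; share G_k/ΣG = 0.5616 → same result.)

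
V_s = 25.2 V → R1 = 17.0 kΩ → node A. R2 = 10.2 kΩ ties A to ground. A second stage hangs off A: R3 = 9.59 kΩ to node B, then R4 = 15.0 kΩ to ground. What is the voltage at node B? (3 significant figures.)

Node A sees R2 in parallel with the series input of stage 2, R3 + R4 = 24.59 kΩ.
Effective lower resistance at A: R2 ‖ 24.59 = 7.209 kΩ.
So V_A = 25.2 × 0.2978 = 7.504 V.
Then the unloaded second divider: V_B = V_A × R4/(R3+R4) = 7.504 × 0.6100 = 4.578 V.

V_B ≈ 4.58 V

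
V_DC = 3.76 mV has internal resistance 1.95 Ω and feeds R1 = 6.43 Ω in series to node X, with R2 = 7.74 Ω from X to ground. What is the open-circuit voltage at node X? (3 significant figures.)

V_th ≈ 1.81 mV

R1' = 1.95 + 6.43 = 8.380 Ω (source resistance + R1).
Open-circuit (no load on X): V_th = V_DC · R2/(R1' + R2) = 3.76 × 7.74/(8.380 + 7.74) = 1.805 mV.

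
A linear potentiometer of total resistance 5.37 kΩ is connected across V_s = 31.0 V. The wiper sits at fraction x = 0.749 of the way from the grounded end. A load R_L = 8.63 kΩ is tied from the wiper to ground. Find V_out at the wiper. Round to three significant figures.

The pot divides into 1.348 kΩ above the wiper and 4.022 kΩ below.
(x·R_p) ‖ R_L = 2.743 kΩ.
Loaded-divider output: V_out = 31.0 × 0.6706 = 20.79 V.

V_out ≈ 20.8 V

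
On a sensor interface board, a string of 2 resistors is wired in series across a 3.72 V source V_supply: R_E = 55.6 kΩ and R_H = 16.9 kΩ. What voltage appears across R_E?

V ≈ 2.85 V

ΣR = 55.6 + 16.9 = 72.50 kΩ.
V = V_supply · R/ΣR = 3.72 × 0.7669 = 2.853 V.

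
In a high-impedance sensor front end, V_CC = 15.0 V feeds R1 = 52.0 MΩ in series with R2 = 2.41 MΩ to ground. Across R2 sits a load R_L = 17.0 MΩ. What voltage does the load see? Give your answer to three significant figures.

The load sits in parallel with R2, giving an effective lower resistance R2' = R2·R_L/(R2+R_L) = 2.111 MΩ.
Now apply the divider: V_out = 15.0 × 0.03901 = 0.5851 V.

V_out ≈ 0.585 V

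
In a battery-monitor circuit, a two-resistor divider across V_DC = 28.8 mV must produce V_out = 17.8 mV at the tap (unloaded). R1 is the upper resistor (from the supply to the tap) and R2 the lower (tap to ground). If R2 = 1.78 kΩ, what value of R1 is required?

The divider ratio is R2/(R1+R2) = 17.8/28.8 = 0.6181.
So R1 = R2 · (V_DC/V_out − 1) = 1.78 × (28.8/17.8 − 1) = 1.78 × 0.6180 = 1.100 kΩ.

R1 ≈ 1.10 kΩ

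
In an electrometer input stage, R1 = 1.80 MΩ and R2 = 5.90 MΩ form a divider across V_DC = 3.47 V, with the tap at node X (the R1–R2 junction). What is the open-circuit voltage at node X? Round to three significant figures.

With X open, the divider is unloaded: V_th = 3.47 × 5.90/7.700 = 2.659 V.

V_th ≈ 2.66 V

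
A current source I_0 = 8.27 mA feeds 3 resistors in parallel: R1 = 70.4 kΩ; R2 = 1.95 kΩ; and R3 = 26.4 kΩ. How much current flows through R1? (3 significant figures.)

Total conductance ΣG = 1/70.4 + 1/1.95 + 1/26.4 = 0.5649 (units of 1/kΩ).
R1 takes the fraction G_k/ΣG = 0.01420/0.5649 = 0.02515, so I = 8.27 × 0.02515 = 0.2079 mA.

I ≈ 0.208 mA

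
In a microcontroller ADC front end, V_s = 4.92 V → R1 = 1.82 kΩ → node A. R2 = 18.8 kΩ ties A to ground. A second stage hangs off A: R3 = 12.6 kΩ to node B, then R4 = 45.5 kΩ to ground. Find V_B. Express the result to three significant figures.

V_B ≈ 3.42 V

Looking into the second stage from A: R3 + R4 = 58.10 kΩ appears in parallel with R2.
R2 ‖ (R3+R4) = 14.20 kΩ.
So V_A = 4.92 × 0.8864 = 4.361 V.
V_B = V_A × 0.7831 = 3.415 V.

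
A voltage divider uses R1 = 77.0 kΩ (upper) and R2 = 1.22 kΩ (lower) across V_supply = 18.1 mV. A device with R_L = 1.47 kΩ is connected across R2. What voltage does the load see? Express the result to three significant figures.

V_out ≈ 0.155 mV

R2 ‖ R_L = (1.22 × 1.47)/(1.22 + 1.47) = 0.6667 kΩ.
Now apply the divider: V_out = 18.1 × 0.008584 = 0.1554 mV.
(Unloaded it would be 0.282 mV; the load pulls it down.)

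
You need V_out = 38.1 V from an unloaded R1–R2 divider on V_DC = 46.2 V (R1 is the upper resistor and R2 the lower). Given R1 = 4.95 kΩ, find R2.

The divider ratio is R2/(R1+R2) = 38.1/46.2 = 0.8247.
R2 = R1 · 0.8247/(1 − 0.8247) = 23.28 kΩ.

R2 ≈ 23.3 kΩ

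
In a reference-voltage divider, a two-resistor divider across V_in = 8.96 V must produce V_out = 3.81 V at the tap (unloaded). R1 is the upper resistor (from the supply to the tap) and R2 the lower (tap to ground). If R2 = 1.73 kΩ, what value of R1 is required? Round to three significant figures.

R1 ≈ 2.34 kΩ

V_out/V_in = R2/(R1+R2) = 0.4252.
So R1 = R2 · (V_in/V_out − 1) = 1.73 × (8.96/3.81 − 1) = 1.73 × 1.352 = 2.338 kΩ.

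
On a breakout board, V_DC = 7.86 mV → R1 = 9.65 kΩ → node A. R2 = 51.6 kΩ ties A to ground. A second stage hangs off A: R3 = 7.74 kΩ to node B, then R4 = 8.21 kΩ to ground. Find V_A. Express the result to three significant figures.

V_A ≈ 4.39 mV

Looking into the second stage from A: R3 + R4 = 15.95 kΩ appears in parallel with R2.
R2 ‖ (R3+R4) = 12.18 kΩ.
V_A = 7.86 × 12.18/(9.65 + 12.18) = 4.386 mV.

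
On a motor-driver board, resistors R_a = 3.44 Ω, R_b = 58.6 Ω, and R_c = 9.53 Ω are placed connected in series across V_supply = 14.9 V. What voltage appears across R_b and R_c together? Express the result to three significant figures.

V ≈ 14.2 V

ΣR = 3.44 + 58.6 + 9.53 = 71.57 Ω.
R_{R_b..R_c} = 58.6 + 9.53 = 68.13 Ω.
V = V_supply · R/ΣR = 14.9 × 0.9519 = 14.18 V.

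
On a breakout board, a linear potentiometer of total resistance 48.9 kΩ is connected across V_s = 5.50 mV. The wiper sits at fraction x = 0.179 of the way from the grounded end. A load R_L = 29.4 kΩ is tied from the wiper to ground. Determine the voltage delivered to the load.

V_out ≈ 0.791 mV

Lower segment x·R_p = 8.753 kΩ; upper segment (1−x)·R_p = 40.15 kΩ.
R_L loads the lower segment: effective lower R = 6.745 kΩ.
Then V_out = V_s · 6.745/(40.15 + 6.745) = 0.7911 mV.
(Unloaded: V_out = x·V_s = 0.984 mV.)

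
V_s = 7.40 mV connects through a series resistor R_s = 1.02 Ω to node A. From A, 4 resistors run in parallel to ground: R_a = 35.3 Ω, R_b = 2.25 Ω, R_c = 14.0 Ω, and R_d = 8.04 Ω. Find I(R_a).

Equivalent of the parallel group: R_p = 1.496 Ω.
Node voltage V_A = V_s · R_p/(R_s + R_p) = 7.40 × 0.5945 = 4.400 mV.
I(R_a) = V_A / R_a = 4.400/35.3 = 0.1246 mA.

I ≈ 0.125 mA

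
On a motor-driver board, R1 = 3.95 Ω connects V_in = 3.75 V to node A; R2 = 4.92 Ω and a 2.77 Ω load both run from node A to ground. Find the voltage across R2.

V_out ≈ 1.16 V

The load sits in parallel with R2, giving an effective lower resistance R2' = R2·R_L/(R2+R_L) = 1.772 Ω.
Then V_out = V_in · R2'/(R1 + R2') = 3.75 × 1.772/5.722 = 1.161 V.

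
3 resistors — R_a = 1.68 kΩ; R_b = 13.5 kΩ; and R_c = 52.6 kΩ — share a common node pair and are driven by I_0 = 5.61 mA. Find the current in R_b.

Total conductance ΣG = 1/1.68 + 1/13.5 + 1/52.6 = 0.6883 (units of 1/kΩ).
R_b takes the fraction G_k/ΣG = 0.07407/0.6883 = 0.1076, so I = 5.61 × 0.1076 = 0.6037 mA.

I ≈ 0.604 mA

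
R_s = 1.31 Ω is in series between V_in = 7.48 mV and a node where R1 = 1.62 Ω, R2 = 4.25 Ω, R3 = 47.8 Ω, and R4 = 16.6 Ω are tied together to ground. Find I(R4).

Parallel bank: R_p = 1/(1/1.62 + 1/4.25 + 1/47.8 + 1/16.6) = 1.071 Ω.
V_A = 7.48 × 1.071/2.381 = 3.365 mV.
Branch current I = V_A/R4 = 3.365/16.6 = 0.2027 mA.
(Equivalently: I_total = 3.142 mA, then current-divider fraction G_k/ΣG = 0.06452.)

I ≈ 0.203 mA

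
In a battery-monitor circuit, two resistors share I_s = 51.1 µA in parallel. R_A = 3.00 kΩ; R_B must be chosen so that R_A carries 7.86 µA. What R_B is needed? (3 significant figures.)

The fraction through R_A equals R_B/(R_A+R_B).
7.86/51.1 = R_B/(R_A + R_B) → R_B = R_A · (0.1538)/(1 − 0.1538) = 3.00 × 0.1818 = 0.5453 kΩ.

R_B ≈ 0.545 kΩ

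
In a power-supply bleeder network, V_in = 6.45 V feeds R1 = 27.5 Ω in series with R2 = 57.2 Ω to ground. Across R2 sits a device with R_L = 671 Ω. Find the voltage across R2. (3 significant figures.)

V_out ≈ 4.24 V

The load sits in parallel with R2, giving an effective lower resistance R2' = R2·R_L/(R2+R_L) = 52.71 Ω.
Then V_out = V_in · R2'/(R1 + R2') = 6.45 × 52.71/80.21 = 4.239 V.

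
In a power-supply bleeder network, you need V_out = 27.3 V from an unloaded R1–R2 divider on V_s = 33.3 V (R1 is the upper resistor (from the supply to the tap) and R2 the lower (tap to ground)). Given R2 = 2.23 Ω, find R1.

Required fraction k = V_out/V_s = 0.8198.
R1 = R2·(1/k − 1) = 2.23 × 0.2198 = 0.4901 Ω.

R1 ≈ 0.490 Ω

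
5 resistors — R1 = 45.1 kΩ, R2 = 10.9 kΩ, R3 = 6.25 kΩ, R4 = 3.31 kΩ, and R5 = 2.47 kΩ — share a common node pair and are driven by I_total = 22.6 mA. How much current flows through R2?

I ≈ 2.11 mA

Total conductance ΣG = 1/45.1 + 1/10.9 + 1/6.25 + 1/3.31 + 1/2.47 = 0.9809 (units of 1/kΩ).
Current divider: I(R2) = I_total · G_k/ΣG = 22.6 × (0.09174/0.9809) = 22.6 × 0.09353 = 2.114 mA.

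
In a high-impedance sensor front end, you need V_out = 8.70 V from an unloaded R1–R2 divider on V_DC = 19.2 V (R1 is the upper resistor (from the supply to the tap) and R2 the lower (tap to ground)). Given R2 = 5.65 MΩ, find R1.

V_out/V_DC = R2/(R1+R2) = 0.4531.
R1 = R2·(1/k − 1) = 5.65 × 1.207 = 6.819 MΩ.

R1 ≈ 6.82 MΩ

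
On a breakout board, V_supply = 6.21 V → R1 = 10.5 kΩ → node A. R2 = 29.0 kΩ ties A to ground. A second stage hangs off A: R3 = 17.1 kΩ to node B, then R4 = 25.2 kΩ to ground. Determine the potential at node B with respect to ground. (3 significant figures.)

V_B ≈ 2.30 V

Node A sees R2 in parallel with the series input of stage 2, R3 + R4 = 42.30 kΩ.
R2 ‖ (R3+R4) = 17.20 kΩ.
So V_A = 6.21 × 0.6210 = 3.856 V.
Stage 2 is unloaded, so V_B = V_A · R4/(R3+R4) = 3.856 × 25.2/42.30 = 2.297 V.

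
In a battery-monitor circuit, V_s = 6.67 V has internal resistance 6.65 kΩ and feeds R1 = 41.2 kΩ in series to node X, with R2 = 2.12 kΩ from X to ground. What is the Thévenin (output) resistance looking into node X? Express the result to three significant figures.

R1' = 6.65 + 41.2 = 47.85 kΩ (source resistance + R1).
With V_s suppressed (replaced by a short), R_th = R1' ‖ R2 = (47.85 × 2.12)/(47.85 + 2.12) = 2.030 kΩ.

R_th ≈ 2.03 kΩ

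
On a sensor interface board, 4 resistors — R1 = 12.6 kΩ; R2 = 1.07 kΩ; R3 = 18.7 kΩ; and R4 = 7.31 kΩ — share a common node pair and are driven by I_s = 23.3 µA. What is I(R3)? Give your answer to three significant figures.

Total conductance ΣG = 1/12.6 + 1/1.07 + 1/18.7 + 1/7.31 = 1.204 (units of 1/kΩ).
R3 takes the fraction G_k/ΣG = 0.05348/1.204 = 0.04441, so I = 23.3 × 0.04441 = 1.035 µA.

I ≈ 1.03 µA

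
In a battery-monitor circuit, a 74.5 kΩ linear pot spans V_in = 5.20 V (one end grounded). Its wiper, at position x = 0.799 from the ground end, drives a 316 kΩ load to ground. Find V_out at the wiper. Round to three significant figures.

V_out ≈ 4.00 V

Split the track: R_lower = x·R_p = 59.53 kΩ, R_upper = (1−x)·R_p = 14.97 kΩ.
(x·R_p) ‖ R_L = 50.09 kΩ.
Loaded-divider output: V_out = 5.20 × 0.7699 = 4.003 V.
(Unloaded: V_out = x·V_in = 4.15 V.)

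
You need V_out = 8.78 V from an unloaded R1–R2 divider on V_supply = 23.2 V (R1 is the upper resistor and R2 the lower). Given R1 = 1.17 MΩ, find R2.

V_out/V_supply = R2/(R1+R2) = 0.3784.
Rearranging, R2 = R1·k/(1−k) = 1.17 × 0.6089 = 0.7124 MΩ.

R2 ≈ 0.712 MΩ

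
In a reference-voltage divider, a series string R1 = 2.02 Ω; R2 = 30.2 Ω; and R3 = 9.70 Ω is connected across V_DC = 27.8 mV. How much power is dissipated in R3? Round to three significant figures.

The common current is I = 27.8/41.92 = 0.6632 mA.
P(R3) = I²·R3 = (0.6632)² × 9.70 = 4.266 µW.

P ≈ 4.27 µW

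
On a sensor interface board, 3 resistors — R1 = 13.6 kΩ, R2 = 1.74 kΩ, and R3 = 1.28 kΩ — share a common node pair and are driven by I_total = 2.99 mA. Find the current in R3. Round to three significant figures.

ΣG = 1/13.6 + 1/1.74 + 1/1.28 = 1.429.
Current divider: I(R3) = I_total · G_k/ΣG = 2.99 × (0.7812/1.429) = 2.99 × 0.5465 = 1.634 mA.

I ≈ 1.63 mA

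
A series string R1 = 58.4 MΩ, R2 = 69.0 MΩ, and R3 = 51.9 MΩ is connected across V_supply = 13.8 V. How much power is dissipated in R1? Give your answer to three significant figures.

ΣR = 179.3 MΩ → I = 13.8/179.3 = 0.07697 µA.
P(R1) = I²·R1 = (0.07697)² × 58.4 = 0.3459 µW.

P ≈ 0.346 µW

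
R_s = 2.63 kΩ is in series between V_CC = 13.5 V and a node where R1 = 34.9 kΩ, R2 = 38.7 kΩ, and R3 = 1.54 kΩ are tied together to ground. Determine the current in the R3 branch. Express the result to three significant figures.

I ≈ 3.07 mA

Parallel bank: R_p = 1/(1/34.9 + 1/38.7 + 1/1.54) = 1.421 kΩ.
V_A = 13.5 × 1.421/4.051 = 4.735 V.
I(R3) = V_A / R3 = 4.735/1.54 = 3.075 mA.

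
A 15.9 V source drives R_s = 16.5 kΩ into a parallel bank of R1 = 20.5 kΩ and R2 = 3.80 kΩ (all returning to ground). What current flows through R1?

Parallel bank: R_p = 1/(1/20.5 + 1/3.80) = 3.206 kΩ.
V_A by voltage divider: V_A = 15.9 × 3.206/(16.5 + 3.206) = 2.587 V.
I(R1) = V_A / R1 = 2.587/20.5 = 0.1262 mA.

I ≈ 0.126 mA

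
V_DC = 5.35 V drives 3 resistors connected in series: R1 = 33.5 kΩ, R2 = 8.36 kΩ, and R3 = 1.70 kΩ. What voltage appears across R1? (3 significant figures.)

ΣR = 33.5 + 8.36 + 1.70 = 43.56 kΩ.
Voltage divider: V = V_DC · (33.50 / 43.56) = 5.35 × 0.7691 = 4.114 V.

V ≈ 4.11 V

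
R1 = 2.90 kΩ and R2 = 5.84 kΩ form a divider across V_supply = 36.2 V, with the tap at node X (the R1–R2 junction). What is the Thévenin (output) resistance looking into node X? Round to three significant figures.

R_th ≈ 1.94 kΩ

Looking into X with the source shorted: R_th = R1·R2/(R1+R2) = 2.900 × 5.84/8.740 = 1.938 kΩ.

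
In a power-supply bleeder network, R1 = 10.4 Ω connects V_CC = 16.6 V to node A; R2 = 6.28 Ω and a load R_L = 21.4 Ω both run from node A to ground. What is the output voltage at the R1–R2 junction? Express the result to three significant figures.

V_out ≈ 5.28 V

The load sits in parallel with R2, giving an effective lower resistance R2' = R2·R_L/(R2+R_L) = 4.855 Ω.
Now apply the divider: V_out = 16.6 × 0.3183 = 5.283 V.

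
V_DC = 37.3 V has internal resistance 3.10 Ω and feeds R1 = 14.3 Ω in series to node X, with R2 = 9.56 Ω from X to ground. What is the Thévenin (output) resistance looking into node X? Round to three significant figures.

R1' = 3.10 + 14.3 = 17.40 Ω (source resistance + R1).
Zeroing V_DC shorts the top of R1' to ground, so R_th = R1' ‖ R2 = 6.170 Ω.

R_th ≈ 6.17 Ω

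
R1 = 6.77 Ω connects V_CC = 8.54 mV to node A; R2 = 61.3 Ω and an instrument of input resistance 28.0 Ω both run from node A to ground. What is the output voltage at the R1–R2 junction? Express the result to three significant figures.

R2 ‖ R_L = (61.3 × 28.0)/(61.3 + 28.0) = 19.22 Ω.
Now apply the divider: V_out = 8.54 × 0.7395 = 6.316 mV.

V_out ≈ 6.32 mV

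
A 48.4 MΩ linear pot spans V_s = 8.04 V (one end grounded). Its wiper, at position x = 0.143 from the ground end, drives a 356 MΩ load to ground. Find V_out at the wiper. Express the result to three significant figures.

V_out ≈ 1.13 V

The pot divides into 41.48 MΩ above the wiper and 6.921 MΩ below.
R_L loads the lower segment: effective lower R = 6.789 MΩ.
Loaded-divider output: V_out = 8.04 × 0.1407 = 1.131 V.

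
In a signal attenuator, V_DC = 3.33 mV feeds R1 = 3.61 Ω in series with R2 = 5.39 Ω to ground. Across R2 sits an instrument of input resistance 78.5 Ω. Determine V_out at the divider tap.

V_out ≈ 1.94 mV

R2 ‖ R_L = (5.39 × 78.5)/(5.39 + 78.5) = 5.044 Ω.
Now apply the divider: V_out = 3.33 × 0.5828 = 1.941 mV.
(Unloaded it would be 1.99 mV; the load pulls it down.)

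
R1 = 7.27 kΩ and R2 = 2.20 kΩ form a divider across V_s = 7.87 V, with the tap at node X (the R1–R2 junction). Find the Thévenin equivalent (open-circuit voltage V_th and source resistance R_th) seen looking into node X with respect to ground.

With X open, the divider is unloaded: V_th = 7.87 × 2.20/9.470 = 1.828 V.
Looking into X with the source shorted: R_th = R1·R2/(R1+R2) = 7.270 × 2.20/9.470 = 1.689 kΩ.

V_th ≈ 1.83 V, R_th ≈ 1.69 kΩ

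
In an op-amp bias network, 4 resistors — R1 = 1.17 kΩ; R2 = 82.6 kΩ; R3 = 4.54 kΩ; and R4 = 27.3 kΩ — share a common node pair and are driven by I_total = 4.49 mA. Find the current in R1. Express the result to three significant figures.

Conductances: ΣG = 1/1.17 + 1/82.6 + 1/4.54 + 1/27.3 = 1.124 (1/kΩ).
Current divider: I(R1) = I_total · G_k/ΣG = 4.49 × (0.8547/1.124) = 4.49 × 0.7606 = 3.415 mA.

I ≈ 3.42 mA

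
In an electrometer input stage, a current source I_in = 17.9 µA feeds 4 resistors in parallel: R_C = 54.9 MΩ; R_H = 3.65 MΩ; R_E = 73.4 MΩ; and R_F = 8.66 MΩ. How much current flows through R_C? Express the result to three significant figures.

I ≈ 0.774 µA

ΣG = 1/54.9 + 1/3.65 + 1/73.4 + 1/8.66 = 0.4213.
Current divider: I(R_C) = I_in · G_k/ΣG = 17.9 × (0.01821/0.4213) = 17.9 × 0.04324 = 0.7739 µA.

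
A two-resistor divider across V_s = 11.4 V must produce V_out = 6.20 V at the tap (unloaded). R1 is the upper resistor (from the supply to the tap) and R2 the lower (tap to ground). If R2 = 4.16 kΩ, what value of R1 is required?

V_out/V_s = R2/(R1+R2) = 0.5439.
So R1 = R2 · (V_s/V_out − 1) = 4.16 × (11.4/6.20 − 1) = 4.16 × 0.8387 = 3.489 kΩ.

R1 ≈ 3.49 kΩ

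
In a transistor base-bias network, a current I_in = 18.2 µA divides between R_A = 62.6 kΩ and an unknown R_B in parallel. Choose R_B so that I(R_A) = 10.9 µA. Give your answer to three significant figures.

R_B ≈ 93.5 kΩ

In a two-way split, I_A/I_in = R_B/(R_A + R_B).
10.9/18.2 = R_B/(R_A + R_B) → R_B = R_A · (0.5989)/(1 − 0.5989) = 62.6 × 1.493 = 93.47 kΩ.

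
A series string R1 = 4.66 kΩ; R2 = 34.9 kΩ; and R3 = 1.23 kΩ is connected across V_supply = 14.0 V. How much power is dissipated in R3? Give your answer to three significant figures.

Series current I = V_supply/ΣR = 14.0/40.79 = 0.3432 mA.
P(R3) = I²·R3 = (0.3432)² × 1.23 = 0.1449 mW.

P ≈ 0.145 mW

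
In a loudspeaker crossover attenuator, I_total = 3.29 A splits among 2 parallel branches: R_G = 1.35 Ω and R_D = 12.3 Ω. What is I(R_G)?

With just two branches, the current splits inversely with resistance.
I(R_G) = 3.29 × 12.3/(1.35 + 12.3) = 3.29 × 0.9011 = 2.965 A.

I ≈ 2.96 A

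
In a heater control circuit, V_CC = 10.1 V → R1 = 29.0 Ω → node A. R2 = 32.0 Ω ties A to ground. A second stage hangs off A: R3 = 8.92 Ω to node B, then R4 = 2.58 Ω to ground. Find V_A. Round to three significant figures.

V_A ≈ 2.28 V

The second stage (R3 + R4 = 11.50 Ω) loads node A in parallel with R2.
R2 ‖ (R3+R4) = 8.460 Ω.
First divider: V_A = V_CC · 8.460/(29.0 + 8.460) = 2.281 V.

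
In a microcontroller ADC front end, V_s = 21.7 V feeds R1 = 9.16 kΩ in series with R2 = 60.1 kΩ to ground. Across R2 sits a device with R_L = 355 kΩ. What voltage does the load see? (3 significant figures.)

V_out ≈ 18.4 V

The load sits in parallel with R2, giving an effective lower resistance R2' = R2·R_L/(R2+R_L) = 51.40 kΩ.
Then V_out = V_s · R2'/(R1 + R2') = 21.7 × 51.40/60.56 = 18.42 V.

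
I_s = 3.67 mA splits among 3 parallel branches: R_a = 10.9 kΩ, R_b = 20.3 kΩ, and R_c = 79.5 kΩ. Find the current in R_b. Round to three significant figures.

I ≈ 1.18 mA

Conductances: ΣG = 1/10.9 + 1/20.3 + 1/79.5 = 0.1536 (1/kΩ).
R_b takes the fraction G_k/ΣG = 0.04926/0.1536 = 0.3207, so I = 3.67 × 0.3207 = 1.177 mA.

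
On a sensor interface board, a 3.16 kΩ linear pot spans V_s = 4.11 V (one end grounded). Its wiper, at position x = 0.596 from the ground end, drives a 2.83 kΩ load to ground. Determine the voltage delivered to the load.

V_out ≈ 1.93 V

Split the track: R_lower = x·R_p = 1.883 kΩ, R_upper = (1−x)·R_p = 1.277 kΩ.
(x·R_p) ‖ R_L = 1.131 kΩ.
V_out = 4.11 × 1.131/(1.277 + 1.131) = 1.931 V.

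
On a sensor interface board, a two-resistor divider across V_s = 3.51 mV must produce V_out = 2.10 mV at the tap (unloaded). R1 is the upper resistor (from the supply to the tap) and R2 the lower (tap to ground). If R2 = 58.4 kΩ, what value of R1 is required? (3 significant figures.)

R1 ≈ 39.2 kΩ

The divider ratio is R2/(R1+R2) = 2.10/3.51 = 0.5983.
So R1 = R2 · (V_s/V_out − 1) = 58.4 × (3.51/2.10 − 1) = 58.4 × 0.6714 = 39.21 kΩ.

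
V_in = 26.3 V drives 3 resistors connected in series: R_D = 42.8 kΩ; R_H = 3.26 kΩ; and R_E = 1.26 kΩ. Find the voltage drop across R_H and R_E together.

V ≈ 2.51 V

Series total: ΣR = 42.8 + 3.26 + 1.26 = 47.32 kΩ.
R_{R_H..R_E} = 3.26 + 1.26 = 4.520 kΩ.
V = V_in · R/ΣR = 26.3 × 0.09552 = 2.512 V.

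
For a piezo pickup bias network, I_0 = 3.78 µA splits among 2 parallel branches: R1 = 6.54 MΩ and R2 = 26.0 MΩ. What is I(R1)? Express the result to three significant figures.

I ≈ 3.02 µA

For two parallel branches, I_k = I_0 · (other R)/(sum of R).
So I = 3.78 × 26.0/32.54 = 3.020 µA.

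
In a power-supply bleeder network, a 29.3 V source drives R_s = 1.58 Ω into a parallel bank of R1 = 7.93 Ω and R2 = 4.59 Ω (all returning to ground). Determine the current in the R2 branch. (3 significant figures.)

I ≈ 4.14 A

Equivalent of the parallel group: R_p = 2.907 Ω.
Node voltage V_A = V_s · R_p/(R_s + R_p) = 29.3 × 0.6479 = 18.98 V.
I(R2) = V_A / R2 = 18.98/4.59 = 4.136 A.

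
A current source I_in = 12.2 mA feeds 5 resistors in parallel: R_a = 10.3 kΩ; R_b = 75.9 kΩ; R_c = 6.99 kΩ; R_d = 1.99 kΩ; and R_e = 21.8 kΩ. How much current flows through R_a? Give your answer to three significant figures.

Total conductance ΣG = 1/10.3 + 1/75.9 + 1/6.99 + 1/1.99 + 1/21.8 = 0.8017 (units of 1/kΩ).
R_a takes the fraction G_k/ΣG = 0.09709/0.8017 = 0.1211, so I = 12.2 × 0.1211 = 1.477 mA.

I ≈ 1.48 mA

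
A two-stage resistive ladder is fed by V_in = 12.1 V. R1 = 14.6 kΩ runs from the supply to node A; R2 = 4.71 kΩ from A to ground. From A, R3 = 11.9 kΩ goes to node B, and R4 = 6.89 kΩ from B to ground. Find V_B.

V_B ≈ 0.910 V

The second stage (R3 + R4 = 18.79 kΩ) loads node A in parallel with R2.
Effective lower resistance at A: R2 ‖ 18.79 = 3.766 kΩ.
So V_A = 12.1 × 0.2051 = 2.481 V.
V_B = V_A × 0.3667 = 0.9098 V.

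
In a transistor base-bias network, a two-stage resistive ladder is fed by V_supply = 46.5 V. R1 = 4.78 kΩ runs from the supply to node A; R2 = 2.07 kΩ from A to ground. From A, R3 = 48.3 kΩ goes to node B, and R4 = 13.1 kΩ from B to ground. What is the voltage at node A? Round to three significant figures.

Looking into the second stage from A: R3 + R4 = 61.40 kΩ appears in parallel with R2.
R2 ‖ (R3+R4) = 2.002 kΩ.
First divider: V_A = V_supply · 2.002/(4.78 + 2.002) = 13.73 V.

V_A ≈ 13.7 V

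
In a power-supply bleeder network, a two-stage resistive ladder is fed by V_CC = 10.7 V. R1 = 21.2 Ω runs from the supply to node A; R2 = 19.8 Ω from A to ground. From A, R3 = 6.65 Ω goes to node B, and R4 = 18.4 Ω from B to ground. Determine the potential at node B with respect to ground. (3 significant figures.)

V_B ≈ 2.69 V

The second stage (R3 + R4 = 25.05 Ω) loads node A in parallel with R2.
Effective lower resistance at A: R2 ‖ 25.05 = 11.06 Ω.
So V_A = 10.7 × 0.3428 = 3.668 V.
Then the unloaded second divider: V_B = V_A × R4/(R3+R4) = 3.668 × 0.7345 = 2.694 V.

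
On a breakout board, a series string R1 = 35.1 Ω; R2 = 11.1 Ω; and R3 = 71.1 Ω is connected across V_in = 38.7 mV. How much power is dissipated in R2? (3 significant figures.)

Series current I = V_in/ΣR = 38.7/117.3 = 0.3299 mA.
P(R2) = I²·R2 = (0.3299)² × 11.1 = 1.208 µW.

P ≈ 1.21 µW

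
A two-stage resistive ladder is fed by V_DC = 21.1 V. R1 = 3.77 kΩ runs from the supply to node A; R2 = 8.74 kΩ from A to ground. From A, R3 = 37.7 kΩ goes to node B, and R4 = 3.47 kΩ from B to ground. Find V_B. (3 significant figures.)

Looking into the second stage from A: R3 + R4 = 41.17 kΩ appears in parallel with R2.
R2 ‖ (R3+R4) = 7.209 kΩ.
First divider: V_A = V_DC · 7.209/(3.77 + 7.209) = 13.85 V.
Then the unloaded second divider: V_B = V_A × R4/(R3+R4) = 13.85 × 0.08428 = 1.168 V.

V_B ≈ 1.17 V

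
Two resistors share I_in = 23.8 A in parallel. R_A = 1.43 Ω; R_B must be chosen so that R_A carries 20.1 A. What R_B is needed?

R_B ≈ 7.77 Ω

In a two-way split, I_A/I_in = R_B/(R_A + R_B).
With f = 0.8445, R_B = R_A · f/(1−f) = 1.43 × 5.432 = 7.768 Ω.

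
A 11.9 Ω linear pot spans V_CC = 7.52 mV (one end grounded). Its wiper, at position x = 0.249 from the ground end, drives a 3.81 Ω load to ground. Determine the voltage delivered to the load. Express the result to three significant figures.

V_out ≈ 1.18 mV

The pot divides into 8.937 Ω above the wiper and 2.963 Ω below.
R_L loads the lower segment: effective lower R = 1.667 Ω.
Loaded-divider output: V_out = 7.52 × 0.1572 = 1.182 mV.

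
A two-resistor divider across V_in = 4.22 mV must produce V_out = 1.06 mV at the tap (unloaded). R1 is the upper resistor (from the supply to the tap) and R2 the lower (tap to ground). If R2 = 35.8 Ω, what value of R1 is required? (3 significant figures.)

R1 ≈ 107 Ω

V_out/V_in = R2/(R1+R2) = 0.2512.
R1 = R2·(1/k − 1) = 35.8 × 2.981 = 106.7 Ω.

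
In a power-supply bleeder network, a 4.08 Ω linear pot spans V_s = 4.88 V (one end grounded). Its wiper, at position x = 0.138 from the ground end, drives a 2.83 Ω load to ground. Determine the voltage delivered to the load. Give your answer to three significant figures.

V_out ≈ 0.575 V

The pot divides into 3.517 Ω above the wiper and 0.5630 Ω below.
R_L loads the lower segment: effective lower R = 0.4696 Ω.
V_out = 4.88 × 0.4696/(3.517 + 0.4696) = 0.5749 V.
(Unloaded: V_out = x·V_s = 0.673 V.)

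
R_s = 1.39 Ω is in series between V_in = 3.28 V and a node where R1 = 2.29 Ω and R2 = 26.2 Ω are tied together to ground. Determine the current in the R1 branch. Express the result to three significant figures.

Combine the parallel branches: R_p = (1/2.29 + 1/26.2)⁻¹ = 2.106 Ω.
Node voltage V_A = V_in · R_p/(R_s + R_p) = 3.28 × 0.6024 = 1.976 V.
I(R1) = V_A / R1 = 1.976/2.29 = 0.8628 A.

I ≈ 0.863 A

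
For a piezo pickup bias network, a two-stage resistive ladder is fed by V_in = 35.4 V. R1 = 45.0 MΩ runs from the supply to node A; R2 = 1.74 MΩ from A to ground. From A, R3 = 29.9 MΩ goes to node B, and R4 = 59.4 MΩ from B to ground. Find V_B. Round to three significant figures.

V_B ≈ 0.860 V

Looking into the second stage from A: R3 + R4 = 89.30 MΩ appears in parallel with R2.
Effective lower resistance at A: R2 ‖ 89.30 = 1.707 MΩ.
First divider: V_A = V_in · 1.707/(45.0 + 1.707) = 1.294 V.
Then the unloaded second divider: V_B = V_A × R4/(R3+R4) = 1.294 × 0.6652 = 0.8605 V.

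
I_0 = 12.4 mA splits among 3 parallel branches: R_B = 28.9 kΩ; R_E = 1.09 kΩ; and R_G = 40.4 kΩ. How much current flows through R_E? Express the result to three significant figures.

Conductances: ΣG = 1/28.9 + 1/1.09 + 1/40.4 = 0.9768 (1/kΩ).
Current divider: I(R_E) = I_0 · G_k/ΣG = 12.4 × (0.9174/0.9768) = 12.4 × 0.9392 = 11.65 mA.

I ≈ 11.6 mA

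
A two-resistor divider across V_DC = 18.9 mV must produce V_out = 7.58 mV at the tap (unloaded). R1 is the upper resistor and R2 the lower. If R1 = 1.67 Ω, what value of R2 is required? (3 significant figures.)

The divider ratio is R2/(R1+R2) = 7.58/18.9 = 0.4011.
R2 = R1 · 0.4011/(1 − 0.4011) = 1.118 Ω.

R2 ≈ 1.12 Ω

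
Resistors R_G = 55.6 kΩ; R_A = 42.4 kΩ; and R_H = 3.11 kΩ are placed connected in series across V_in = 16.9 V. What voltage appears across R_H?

ΣR = 55.6 + 42.4 + 3.11 = 101.1 kΩ.
Voltage divider: V = V_in · (3.110 / 101.1) = 16.9 × 0.03076 = 0.5198 V.

V ≈ 0.520 V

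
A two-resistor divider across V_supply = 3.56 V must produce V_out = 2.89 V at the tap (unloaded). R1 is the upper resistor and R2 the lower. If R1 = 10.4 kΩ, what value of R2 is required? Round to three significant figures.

R2 ≈ 44.9 kΩ

Required fraction k = V_out/V_supply = 0.8118.
Rearranging, R2 = R1·k/(1−k) = 10.4 × 4.313 = 44.86 kΩ.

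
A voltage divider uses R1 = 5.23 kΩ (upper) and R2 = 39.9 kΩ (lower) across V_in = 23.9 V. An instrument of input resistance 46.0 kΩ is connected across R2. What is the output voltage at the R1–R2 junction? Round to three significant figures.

The load sits in parallel with R2, giving an effective lower resistance R2' = R2·R_L/(R2+R_L) = 21.37 kΩ.
Then V_out = V_in · R2'/(R1 + R2') = 23.9 × 21.37/26.60 = 19.20 V.
(Unloaded it would be 21.1 V; the load pulls it down.)

V_out ≈ 19.2 V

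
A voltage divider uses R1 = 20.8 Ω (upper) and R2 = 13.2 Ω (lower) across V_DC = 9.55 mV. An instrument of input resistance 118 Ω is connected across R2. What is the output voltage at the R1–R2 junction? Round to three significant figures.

V_out ≈ 3.47 mV

First combine the lower leg with the load: R2 ‖ R_L = 11.87 Ω.
Voltage divider with the loaded lower leg: V_out = 9.55 × 11.87/(20.8 + 11.87) = 9.55 × 0.3634 = 3.470 mV.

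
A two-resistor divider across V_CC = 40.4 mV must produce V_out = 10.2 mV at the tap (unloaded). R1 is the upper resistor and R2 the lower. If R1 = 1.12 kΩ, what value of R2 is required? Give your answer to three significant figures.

Required fraction k = V_out/V_CC = 0.2525.
R2 = R1 · 0.2525/(1 − 0.2525) = 0.3783 kΩ.

R2 ≈ 0.378 kΩ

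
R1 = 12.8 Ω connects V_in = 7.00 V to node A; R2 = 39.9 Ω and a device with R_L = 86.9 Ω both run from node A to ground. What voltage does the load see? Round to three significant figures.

The load sits in parallel with R2, giving an effective lower resistance R2' = R2·R_L/(R2+R_L) = 27.34 Ω.
Then V_out = V_in · R2'/(R1 + R2') = 7.00 × 27.34/40.14 = 4.768 V.
(Unloaded it would be 5.30 V; the load pulls it down.)

V_out ≈ 4.77 V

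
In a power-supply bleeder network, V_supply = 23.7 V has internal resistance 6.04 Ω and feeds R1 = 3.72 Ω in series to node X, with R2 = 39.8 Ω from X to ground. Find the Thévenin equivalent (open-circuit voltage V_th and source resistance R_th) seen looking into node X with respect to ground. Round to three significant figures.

V_th ≈ 19.0 V, R_th ≈ 7.84 Ω

R1' = 6.04 + 3.72 = 9.760 Ω (source resistance + R1).
V_th is the unloaded tap voltage: V_supply · R2/(R1'+R2) = 23.7 × 0.8031 = 19.03 V.
With V_supply suppressed (replaced by a short), R_th = R1' ‖ R2 = (9.760 × 39.8)/(9.760 + 39.8) = 7.838 Ω.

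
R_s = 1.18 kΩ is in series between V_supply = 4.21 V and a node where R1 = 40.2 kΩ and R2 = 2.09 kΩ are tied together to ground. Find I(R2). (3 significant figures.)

Equivalent of the parallel group: R_p = 1.987 kΩ.
V_A by voltage divider: V_A = 4.21 × 1.987/(1.18 + 1.987) = 2.641 V.
I(R2) = V_A / R2 = 2.641/2.09 = 1.264 mA.
(Check via current divider: I_total = 1.329 mA; share G_k/ΣG = 0.9506 → same result.)

I ≈ 1.26 mA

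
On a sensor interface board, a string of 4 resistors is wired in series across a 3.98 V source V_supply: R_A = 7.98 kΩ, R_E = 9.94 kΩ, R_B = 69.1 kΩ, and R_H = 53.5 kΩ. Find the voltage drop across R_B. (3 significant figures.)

V ≈ 1.96 V

Total series resistance ΣR = 7.98 + 9.94 + 69.1 + 53.5 = 140.5 kΩ.
V = V_supply · R/ΣR = 3.98 × 0.4917 = 1.957 V.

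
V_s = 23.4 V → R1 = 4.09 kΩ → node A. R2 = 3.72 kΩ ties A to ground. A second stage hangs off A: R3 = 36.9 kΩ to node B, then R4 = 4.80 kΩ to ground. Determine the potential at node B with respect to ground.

V_B ≈ 1.23 V

Node A sees R2 in parallel with the series input of stage 2, R3 + R4 = 41.70 kΩ.
R2 ‖ (R3+R4) = 3.415 kΩ.
V_A = 23.4 × 3.415/(4.09 + 3.415) = 10.65 V.
Then the unloaded second divider: V_B = V_A × R4/(R3+R4) = 10.65 × 0.1151 = 1.226 V.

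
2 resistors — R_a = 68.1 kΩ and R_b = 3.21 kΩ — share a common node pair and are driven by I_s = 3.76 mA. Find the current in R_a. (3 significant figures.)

I ≈ 0.169 mA

With just two branches, the current splits inversely with resistance.
So I = 3.76 × 3.21/71.31 = 0.1693 mA.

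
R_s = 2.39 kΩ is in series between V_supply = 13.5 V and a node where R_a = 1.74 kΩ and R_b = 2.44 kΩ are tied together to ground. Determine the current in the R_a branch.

I ≈ 2.31 mA

Equivalent of the parallel group: R_p = 1.016 kΩ.
Node voltage V_A = V_supply · R_p/(R_s + R_p) = 13.5 × 0.2982 = 4.026 V.
Branch current I = V_A/R_a = 4.026/1.74 = 2.314 mA.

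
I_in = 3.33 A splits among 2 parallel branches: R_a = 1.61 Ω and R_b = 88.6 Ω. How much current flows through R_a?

For two parallel branches, I_k = I_in · (other R)/(sum of R).
I(R_a) = 3.33 × 88.6/(1.61 + 88.6) = 3.33 × 0.9822 = 3.271 A.

I ≈ 3.27 A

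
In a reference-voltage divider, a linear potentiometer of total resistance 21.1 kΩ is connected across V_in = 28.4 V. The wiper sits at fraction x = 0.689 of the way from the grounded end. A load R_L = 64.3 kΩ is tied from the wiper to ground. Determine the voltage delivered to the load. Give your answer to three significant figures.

Split the track: R_lower = x·R_p = 14.54 kΩ, R_upper = (1−x)·R_p = 6.562 kΩ.
(x·R_p) ‖ R_L = 11.86 kΩ.
Then V_out = V_in · 11.86/(6.562 + 11.86) = 18.28 V.

V_out ≈ 18.3 V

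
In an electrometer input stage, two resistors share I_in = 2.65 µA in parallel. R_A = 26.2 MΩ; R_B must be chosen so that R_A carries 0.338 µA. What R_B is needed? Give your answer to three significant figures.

In a two-way split, I_A/I_in = R_B/(R_A + R_B).
0.338/2.65 = R_B/(R_A + R_B) → R_B = R_A · (0.1275)/(1 − 0.1275) = 26.2 × 0.1462 = 3.830 MΩ.

R_B ≈ 3.83 MΩ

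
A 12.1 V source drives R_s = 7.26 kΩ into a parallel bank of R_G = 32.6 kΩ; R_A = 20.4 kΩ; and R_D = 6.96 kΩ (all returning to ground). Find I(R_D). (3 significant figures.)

Parallel bank: R_p = 1/(1/32.6 + 1/20.4 + 1/6.96) = 4.477 kΩ.
Node voltage V_A = V_DC · R_p/(R_s + R_p) = 12.1 × 0.3814 = 4.615 V.
Branch current I = V_A/R_D = 4.615/6.96 = 0.6631 mA.
(Equivalently: I_total = 1.031 mA, then current-divider fraction G_k/ΣG = 0.6432.)

I ≈ 0.663 mA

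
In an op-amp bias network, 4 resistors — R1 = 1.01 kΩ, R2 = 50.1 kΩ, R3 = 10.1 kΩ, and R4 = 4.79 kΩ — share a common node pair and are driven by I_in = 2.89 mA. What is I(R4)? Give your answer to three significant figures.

Conductances: ΣG = 1/1.01 + 1/50.1 + 1/10.1 + 1/4.79 = 1.318 (1/kΩ).
R4 takes the fraction G_k/ΣG = 0.2088/1.318 = 0.1584, so I = 2.89 × 0.1584 = 0.4578 mA.

I ≈ 0.458 mA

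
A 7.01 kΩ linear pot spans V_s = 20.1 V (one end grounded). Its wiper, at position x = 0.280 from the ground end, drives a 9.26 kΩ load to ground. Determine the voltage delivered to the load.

Lower segment x·R_p = 1.963 kΩ; upper segment (1−x)·R_p = 5.047 kΩ.
R_L loads the lower segment: effective lower R = 1.620 kΩ.
Loaded-divider output: V_out = 20.1 × 0.2429 = 4.883 V.
(Unloaded: V_out = x·V_s = 5.63 V.)

V_out ≈ 4.88 V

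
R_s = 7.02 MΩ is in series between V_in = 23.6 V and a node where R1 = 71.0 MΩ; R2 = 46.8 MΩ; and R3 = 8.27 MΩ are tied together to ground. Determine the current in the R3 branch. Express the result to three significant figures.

Combine the parallel branches: R_p = (1/71.0 + 1/46.8 + 1/8.27)⁻¹ = 6.395 MΩ.
Node voltage V_A = V_in · R_p/(R_s + R_p) = 23.6 × 0.4767 = 11.25 V.
I(R3) = V_A / R3 = 11.25/8.27 = 1.360 µA.

I ≈ 1.36 µA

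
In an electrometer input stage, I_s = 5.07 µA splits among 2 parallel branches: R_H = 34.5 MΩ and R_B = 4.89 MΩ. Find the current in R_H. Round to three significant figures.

With just two branches, the current splits inversely with resistance.
I(R_H) = 5.07 × 4.89/(34.5 + 4.89) = 5.07 × 0.1241 = 0.6294 µA.

I ≈ 0.629 µA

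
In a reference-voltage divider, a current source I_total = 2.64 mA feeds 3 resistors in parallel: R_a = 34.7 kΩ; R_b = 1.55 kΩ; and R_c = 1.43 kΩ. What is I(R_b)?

Total conductance ΣG = 1/34.7 + 1/1.55 + 1/1.43 = 1.373 (units of 1/kΩ).
R_b takes the fraction G_k/ΣG = 0.6452/1.373 = 0.4698, so I = 2.64 × 0.4698 = 1.240 mA.

I ≈ 1.24 mA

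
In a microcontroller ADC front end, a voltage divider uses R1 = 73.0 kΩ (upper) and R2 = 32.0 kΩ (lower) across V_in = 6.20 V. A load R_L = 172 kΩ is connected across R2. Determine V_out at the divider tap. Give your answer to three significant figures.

V_out ≈ 1.67 V

R2 ‖ R_L = (32.0 × 172)/(32.0 + 172) = 26.98 kΩ.
Then V_out = V_in · R2'/(R1 + R2') = 6.20 × 26.98/99.98 = 1.673 V.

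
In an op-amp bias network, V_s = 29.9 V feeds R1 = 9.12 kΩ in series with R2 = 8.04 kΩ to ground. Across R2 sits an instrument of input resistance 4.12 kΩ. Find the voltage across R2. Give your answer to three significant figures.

V_out ≈ 6.88 V

R2 ‖ R_L = (8.04 × 4.12)/(8.04 + 4.12) = 2.724 kΩ.
Voltage divider with the loaded lower leg: V_out = 29.9 × 2.724/(9.12 + 2.724) = 29.9 × 0.2300 = 6.877 V.
(Unloaded it would be 14.0 V; the load pulls it down.)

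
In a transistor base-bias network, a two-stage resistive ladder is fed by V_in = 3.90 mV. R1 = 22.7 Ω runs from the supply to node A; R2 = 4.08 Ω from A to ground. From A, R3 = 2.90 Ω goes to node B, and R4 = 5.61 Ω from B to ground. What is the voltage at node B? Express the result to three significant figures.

V_B ≈ 0.279 mV

Node A sees R2 in parallel with the series input of stage 2, R3 + R4 = 8.510 Ω.
R2 ‖ (R3+R4) = 2.758 Ω.
So V_A = 3.90 × 0.1083 = 0.4225 mV.
Stage 2 is unloaded, so V_B = V_A · R4/(R3+R4) = 0.4225 × 5.61/8.510 = 0.2785 mV.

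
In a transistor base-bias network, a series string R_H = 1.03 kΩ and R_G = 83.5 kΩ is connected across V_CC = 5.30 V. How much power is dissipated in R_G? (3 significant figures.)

Series current I = V_CC/ΣR = 5.30/84.53 = 0.06270 mA.
V(R_G) = I·R = 5.235 V; P = V·I = 5.235 × 0.06270 = 0.3283 mW.

P ≈ 0.328 mW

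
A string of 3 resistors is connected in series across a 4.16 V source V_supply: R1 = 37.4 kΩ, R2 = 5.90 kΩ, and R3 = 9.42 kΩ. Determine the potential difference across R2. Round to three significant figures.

V ≈ 0.466 V

ΣR = 37.4 + 5.90 + 9.42 = 52.72 kΩ.
By the voltage-divider rule, V = 4.16 × 5.900/52.72 = 0.4656 V.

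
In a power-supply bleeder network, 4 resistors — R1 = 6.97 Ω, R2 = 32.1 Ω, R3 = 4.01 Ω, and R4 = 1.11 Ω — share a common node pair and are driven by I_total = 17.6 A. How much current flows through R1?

I ≈ 1.91 A

ΣG = 1/6.97 + 1/32.1 + 1/4.01 + 1/1.11 = 1.325.
Current divider: I(R1) = I_total · G_k/ΣG = 17.6 × (0.1435/1.325) = 17.6 × 0.1083 = 1.906 A.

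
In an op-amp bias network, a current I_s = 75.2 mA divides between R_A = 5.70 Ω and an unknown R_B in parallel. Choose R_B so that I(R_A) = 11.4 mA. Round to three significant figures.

The fraction through R_A equals R_B/(R_A+R_B).
With f = 0.1516, R_B = R_A · f/(1−f) = 5.70 × 0.1787 = 1.018 Ω.

R_B ≈ 1.02 Ω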